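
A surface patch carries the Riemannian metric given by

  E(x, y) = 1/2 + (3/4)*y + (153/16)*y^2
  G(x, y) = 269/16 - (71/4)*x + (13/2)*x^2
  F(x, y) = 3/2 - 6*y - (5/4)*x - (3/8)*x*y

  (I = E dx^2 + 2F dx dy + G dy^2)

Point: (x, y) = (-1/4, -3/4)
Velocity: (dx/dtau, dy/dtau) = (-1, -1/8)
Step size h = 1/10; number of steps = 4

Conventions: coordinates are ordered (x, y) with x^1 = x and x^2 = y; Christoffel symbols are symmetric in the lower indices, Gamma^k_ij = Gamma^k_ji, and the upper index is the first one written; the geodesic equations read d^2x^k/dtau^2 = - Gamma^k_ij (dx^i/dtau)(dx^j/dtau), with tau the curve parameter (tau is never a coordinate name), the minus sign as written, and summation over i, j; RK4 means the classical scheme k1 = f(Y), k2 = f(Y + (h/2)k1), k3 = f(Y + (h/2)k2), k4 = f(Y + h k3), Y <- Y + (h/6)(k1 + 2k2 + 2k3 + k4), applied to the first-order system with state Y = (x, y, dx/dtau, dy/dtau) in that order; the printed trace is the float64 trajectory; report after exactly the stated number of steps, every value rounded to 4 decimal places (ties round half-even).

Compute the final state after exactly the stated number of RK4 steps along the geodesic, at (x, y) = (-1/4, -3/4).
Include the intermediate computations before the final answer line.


f(Y) = (dx/dtau, dy/dtau, -Gamma^x_ij Y'^i Y'^j, -Gamma^y_ij Y'^i Y'^j) with the Gammas evaluated at the stage position; h = 0.100000; intermediate values shown to 6 dp
step 0: x = -0.2500, y = -0.7500, dx/dtau = -1.0000, dy/dtau = -0.1250
step 1:
  k1: at (x, y) = (-0.250000, -0.750000), (dx/dtau, dy/dtau) = (-1.000000, -0.125000); Gamma_xxx = -0.477628, Gamma_xxy = -1.071990, Gamma_xyy = 1.306096, Gamma_yxx = 0.406791, Gamma_yxy = -0.175859, Gamma_yyy = -0.376469; k1 = (-1.000000, -0.125000, 0.725218, -0.356944)
  k2: at (x, y) = (-0.300000, -0.756250), (dx/dtau, dy/dtau) = (-0.963739, -0.142847); Gamma_xxx = -0.450639, Gamma_xxy = -1.055630, Gamma_xyy = 1.356540, Gamma_yxx = 0.384712, Gamma_yxy = -0.182444, Gamma_yyy = -0.377749; k2 = (-0.963739, -0.142847, 0.681522, -0.299377)
  k3: at (x, y) = (-0.298187, -0.757142), (dx/dtau, dy/dtau) = (-0.965924, -0.139969); Gamma_xxx = -0.451450, Gamma_xxy = -1.054888, Gamma_xyy = 1.350428, Gamma_yxx = 0.386064, Gamma_yxy = -0.182284, Gamma_yyy = -0.376906; k3 = (-0.965924, -0.139969, 0.679990, -0.303528)
  k4: at (x, y) = (-0.346592, -0.763997), (dx/dtau, dy/dtau) = (-0.932001, -0.155353); Gamma_xxx = -0.427363, Gamma_xxy = -1.039525, Gamma_xyy = 1.393205, Gamma_yxx = 0.366809, Gamma_yxy = -0.187669, Gamma_yyy = -0.376557; k4 = (-0.932001, -0.155353, 0.638618, -0.255187)
  Y <- Y + (h/6)(k1 + 2k2 + 2k3 + k4): x = -0.3465, y = -0.7641, dx/dtau = -0.9319, dy/dtau = -0.1553
step 2:
  k1: at (x, y) = (-0.346522, -0.764100), (dx/dtau, dy/dtau) = (-0.931886, -0.155299); Gamma_xxx = -0.427385, Gamma_xxy = -1.039418, Gamma_xyy = 1.392700, Gamma_yxx = 0.366892, Gamma_yxy = -0.187667, Gamma_yyy = -0.376477; k1 = (-0.931886, -0.155299, 0.638408, -0.255214)
  k2: at (x, y) = (-0.393116, -0.771865), (dx/dtau, dy/dtau) = (-0.899965, -0.168060); Gamma_xxx = -0.405913, Gamma_xxy = -1.024514, Gamma_xyy = 1.426661, Gamma_yxx = 0.350372, Gamma_yxy = -0.192052, Gamma_yyy = -0.374507; k2 = (-0.899965, -0.168060, 0.598380, -0.215107)
  k3: at (x, y) = (-0.391520, -0.772503), (dx/dtau, dy/dtau) = (-0.901967, -0.166054); Gamma_xxx = -0.406527, Gamma_xxy = -1.024002, Gamma_xyy = 1.421938, Gamma_yxx = 0.351341, Gamma_yxy = -0.191960, Gamma_yyy = -0.373944; k3 = (-0.901967, -0.166054, 0.598259, -0.218019)
  k4: at (x, y) = (-0.436719, -0.780705), (dx/dtau, dy/dtau) = (-0.872060, -0.177101); Gamma_xxx = -0.387136, Gamma_xxy = -1.009832, Gamma_xyy = 1.449951, Gamma_yxx = 0.336740, Gamma_yxy = -0.195570, Gamma_yyy = -0.370989; k4 = (-0.872060, -0.177101, 0.560857, -0.184042)
  Y <- Y + (h/6)(k1 + 2k2 + 2k3 + k4): x = -0.4367, y = -0.7808, dx/dtau = -0.8720, dy/dtau = -0.1771
step 3:
  k1: at (x, y) = (-0.436652, -0.780777), (dx/dtau, dy/dtau) = (-0.872010, -0.177057); Gamma_xxx = -0.387155, Gamma_xxy = -1.009762, Gamma_xyy = 1.449576, Gamma_yxx = 0.336799, Gamma_yxy = -0.195569, Gamma_yyy = -0.370935; k1 = (-0.872010, -0.177057, 0.560756, -0.184083)
  k2: at (x, y) = (-0.480253, -0.789630), (dx/dtau, dy/dtau) = (-0.843972, -0.186262); Gamma_xxx = -0.369676, Gamma_xxy = -0.995976, Gamma_xyy = 1.470844, Gamma_yxx = 0.324087, Gamma_yxy = -0.198527, Gamma_yyy = -0.366990; k2 = (-0.843972, -0.186262, 0.525422, -0.155695)
  k3: at (x, y) = (-0.478851, -0.790090), (dx/dtau, dy/dtau) = (-0.845739, -0.184842); Gamma_xxx = -0.370147, Gamma_xxy = -0.995619, Gamma_xyy = 1.467207, Gamma_yxx = 0.324801, Gamma_yxy = -0.198475, Gamma_yyy = -0.366615; k3 = (-0.845739, -0.184842, 0.525914, -0.157741)
  k4: at (x, y) = (-0.521226, -0.799261), (dx/dtau, dy/dtau) = (-0.819419, -0.192832); Gamma_xxx = -0.354207, Gamma_xxy = -0.982406, Gamma_xyy = 1.483945, Gamma_yxx = 0.313438, Gamma_yxy = -0.200918, Gamma_yyy = -0.362099; k4 = (-0.819419, -0.192832, 0.493111, -0.133499)
  Y <- Y + (h/6)(k1 + 2k2 + 2k3 + k4): x = -0.5212, y = -0.7993, dx/dtau = -0.8194, dy/dtau = -0.1928
step 4:
  k1: at (x, y) = (-0.521166, -0.799312), (dx/dtau, dy/dtau) = (-0.819401, -0.192798); Gamma_xxx = -0.354223, Gamma_xxy = -0.982358, Gamma_xyy = 1.483668, Gamma_yxx = 0.313480, Gamma_yxy = -0.200918, Gamma_yyy = -0.362064; k1 = (-0.819401, -0.192798, 0.493066, -0.133536)
  k2: at (x, y) = (-0.562136, -0.808952), (dx/dtau, dy/dtau) = (-0.794748, -0.199475); Gamma_xxx = -0.339716, Gamma_xxy = -0.969484, Gamma_xyy = 1.495318, Gamma_yxx = 0.303462, Gamma_yxy = -0.202922, Gamma_yyy = -0.356968; k2 = (-0.794748, -0.199475, 0.462463, -0.113131)
  k3: at (x, y) = (-0.560904, -0.809286), (dx/dtau, dy/dtau) = (-0.796278, -0.198455); Gamma_xxx = -0.340083, Gamma_xxy = -0.969233, Gamma_xyy = 1.492514, Gamma_yxx = 0.304000, Gamma_yxy = -0.202896, Gamma_yyy = -0.356720; k3 = (-0.796278, -0.198455, 0.463177, -0.114579)
  k4: at (x, y) = (-0.600794, -0.819157), (dx/dtau, dy/dtau) = (-0.773083, -0.204256); Gamma_xxx = -0.326744, Gamma_xxy = -0.956828, Gamma_xyy = 1.500761, Gamma_yxx = 0.294959, Gamma_yxy = -0.204548, Gamma_yyy = -0.351321; k4 = (-0.773083, -0.204256, 0.434848, -0.097028)
  Y <- Y + (h/6)(k1 + 2k2 + 2k3 + k4): x = -0.6007, y = -0.8192, dx/dtau = -0.7731, dy/dtau = -0.2042

Answer: x = -0.6007, y = -0.8192, dx/dtau = -0.7731, dy/dtau = -0.2042


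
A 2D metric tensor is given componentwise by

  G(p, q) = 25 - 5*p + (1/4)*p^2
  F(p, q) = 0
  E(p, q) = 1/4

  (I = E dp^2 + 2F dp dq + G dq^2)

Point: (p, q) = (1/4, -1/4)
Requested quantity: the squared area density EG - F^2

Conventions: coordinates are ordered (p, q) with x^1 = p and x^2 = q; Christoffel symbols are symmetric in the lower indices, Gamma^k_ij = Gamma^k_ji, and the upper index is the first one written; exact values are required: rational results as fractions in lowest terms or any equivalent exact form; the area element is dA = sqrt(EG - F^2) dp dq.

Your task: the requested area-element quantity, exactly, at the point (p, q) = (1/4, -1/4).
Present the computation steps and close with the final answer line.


E = 1/4, F = 0, G = 1521/64; EG - F^2 = 1521/256

Answer: EG - F^2 = 1521/256


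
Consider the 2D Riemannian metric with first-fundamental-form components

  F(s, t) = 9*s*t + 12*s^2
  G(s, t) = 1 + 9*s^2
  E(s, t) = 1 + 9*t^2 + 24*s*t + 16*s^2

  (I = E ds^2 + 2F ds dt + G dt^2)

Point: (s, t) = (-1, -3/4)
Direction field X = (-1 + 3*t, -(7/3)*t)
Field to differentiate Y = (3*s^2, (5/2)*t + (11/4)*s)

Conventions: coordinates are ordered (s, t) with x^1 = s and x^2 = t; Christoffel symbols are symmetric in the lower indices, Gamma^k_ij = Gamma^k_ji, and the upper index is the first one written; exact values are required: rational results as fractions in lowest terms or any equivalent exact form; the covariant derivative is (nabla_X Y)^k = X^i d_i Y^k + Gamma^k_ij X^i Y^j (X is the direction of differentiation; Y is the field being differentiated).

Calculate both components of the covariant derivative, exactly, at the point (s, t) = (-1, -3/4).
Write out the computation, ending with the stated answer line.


E = 641/16, F = 75/4, G = 10 at the point
E_s = -50, E_t = -75/2, F_s = -123/4, F_t = -9, G_s = -18, G_t = 0
EG - F^2 = 785/16;  g^inv = (16/785) * [[10, -75/4], [-75/4, 641/16]]
first-kind symbols [ij,l] = (1/2)(d_i g_jl + d_j g_il - d_l g_ij): [ss,s] = E_s/2 = -25, [ss,t] = F_s - E_t/2 = -12, [st,s] = E_t/2 = -75/4, [st,t] = G_s/2 = -9, [tt,s] = F_t - G_s/2 = 0, [tt,t] = G_t/2 = 0
Gamma^s_ij = (G*[ij,s] - F*[ij,t])/(EG - F^2), Gamma^t_ij = (E*[ij,t] - F*[ij,s])/(EG - F^2)
Gamma_sss = -80/157, Gamma_sst = -60/157, Gamma_stt = 0, Gamma_tss = -192/785, Gamma_tst = -144/785, Gamma_ttt = 0
X = (-13/4, 7/4), Y = (3, -37/8) at the point

Answer: (nabla_X Y)^s = 20997/1256, (nabla_X Y)^t = -74081/12560


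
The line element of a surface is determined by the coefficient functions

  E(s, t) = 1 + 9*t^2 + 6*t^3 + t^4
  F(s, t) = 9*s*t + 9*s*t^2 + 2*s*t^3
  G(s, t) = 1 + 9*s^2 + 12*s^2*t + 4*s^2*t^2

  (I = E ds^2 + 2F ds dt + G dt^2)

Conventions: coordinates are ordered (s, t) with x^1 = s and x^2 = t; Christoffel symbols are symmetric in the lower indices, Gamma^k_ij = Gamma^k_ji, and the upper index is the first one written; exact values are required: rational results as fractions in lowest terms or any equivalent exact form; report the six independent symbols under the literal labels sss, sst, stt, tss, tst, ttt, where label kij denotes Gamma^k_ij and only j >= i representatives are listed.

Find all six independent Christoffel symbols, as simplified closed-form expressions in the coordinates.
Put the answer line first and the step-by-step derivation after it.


Answer: Gamma_sss = 0, Gamma_sst = (2*t^3 + 9*t^2 + 9*t)/(4*s^2*t^2 + 12*s^2*t + 9*s^2 + t^4 + 6*t^3 + 9*t^2 + 1), Gamma_stt = (2*s*t^2 + 6*s*t)/(4*s^2*t^2 + 12*s^2*t + 9*s^2 + t^4 + 6*t^3 + 9*t^2 + 1), Gamma_tss = 0, Gamma_tst = (4*s*t^2 + 12*s*t + 9*s)/(4*s^2*t^2 + 12*s^2*t + 9*s^2 + t^4 + 6*t^3 + 9*t^2 + 1), Gamma_ttt = (4*s^2*t + 6*s^2)/(4*s^2*t^2 + 12*s^2*t + 9*s^2 + t^4 + 6*t^3 + 9*t^2 + 1)

E = 1 + 9*t^2 + 6*t^3 + t^4; F = 9*s*t + 9*s*t^2 + 2*s*t^3; G = 1 + 9*s^2 + 12*s^2*t + 4*s^2*t^2
Gamma^k_ij = (1/2) g^{kl} (d_i g_jl + d_j g_il - d_l g_ij), with g^inv = (1/(EG-F^2)) [[G, -F], [-F, E]]
first partials: E_s = 0, E_t = 18*t + 18*t^2 + 4*t^3, F_s = 9*t + 9*t^2 + 2*t^3, F_t = 9*s + 18*s*t + 6*s*t^2, G_s = 18*s + 24*s*t + 8*s*t^2, G_t = 12*s^2 + 8*s^2*t
D = EG - F^2 = 1 + 9*t^2 + 9*s^2 + 6*t^3 + 12*s^2*t + t^4 + 4*s^2*t^2
expanded: Gamma^s_ss = (G E_s - 2F F_s + F E_t)/(2D), Gamma^s_st = (G E_t - F G_s)/(2D), Gamma^s_tt = (2G F_t - G G_s - F G_t)/(2D), Gamma^t_ss = (2E F_s - E E_t - F E_s)/(2D), Gamma^t_st = (E G_s - F E_t)/(2D), Gamma^t_tt = (E G_t - 2F F_t + F G_s)/(2D); substitute and cancel common factors


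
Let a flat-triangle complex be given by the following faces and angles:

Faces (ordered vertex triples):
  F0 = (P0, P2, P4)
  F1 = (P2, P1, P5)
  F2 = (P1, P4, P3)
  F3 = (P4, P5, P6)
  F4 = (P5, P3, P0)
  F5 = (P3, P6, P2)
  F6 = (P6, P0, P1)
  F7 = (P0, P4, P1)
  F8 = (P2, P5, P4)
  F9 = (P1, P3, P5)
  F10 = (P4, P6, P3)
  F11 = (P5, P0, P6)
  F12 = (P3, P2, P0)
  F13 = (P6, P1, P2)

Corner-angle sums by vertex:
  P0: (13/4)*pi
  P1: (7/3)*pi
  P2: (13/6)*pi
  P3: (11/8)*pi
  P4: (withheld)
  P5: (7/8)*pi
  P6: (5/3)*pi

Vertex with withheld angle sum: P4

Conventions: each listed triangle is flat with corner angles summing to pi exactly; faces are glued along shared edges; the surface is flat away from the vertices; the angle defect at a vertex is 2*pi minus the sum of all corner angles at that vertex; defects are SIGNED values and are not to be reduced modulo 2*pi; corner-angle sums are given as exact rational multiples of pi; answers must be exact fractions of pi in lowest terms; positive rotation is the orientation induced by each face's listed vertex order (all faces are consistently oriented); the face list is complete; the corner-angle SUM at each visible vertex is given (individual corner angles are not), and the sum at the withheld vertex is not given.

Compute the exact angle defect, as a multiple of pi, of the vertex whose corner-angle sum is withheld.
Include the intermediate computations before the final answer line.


V = 7, E = 21, F = 14; chi = V - E + F = 0
Gauss-Bonnet: total defect = 2*pi*chi = 0; visible defects sum to pi/3

Answer: defect(P4) = -pi/3


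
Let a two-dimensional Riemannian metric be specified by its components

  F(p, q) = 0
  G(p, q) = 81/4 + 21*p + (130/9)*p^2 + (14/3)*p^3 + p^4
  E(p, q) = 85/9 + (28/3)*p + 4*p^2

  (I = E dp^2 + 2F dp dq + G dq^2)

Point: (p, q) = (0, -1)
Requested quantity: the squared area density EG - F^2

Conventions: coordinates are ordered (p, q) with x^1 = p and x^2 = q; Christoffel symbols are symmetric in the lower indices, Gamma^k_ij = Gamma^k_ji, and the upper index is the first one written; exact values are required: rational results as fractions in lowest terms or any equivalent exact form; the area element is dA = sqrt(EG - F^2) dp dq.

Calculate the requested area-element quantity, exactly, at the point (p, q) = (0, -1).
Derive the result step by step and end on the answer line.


E = 85/9, F = 0, G = 81/4; EG - F^2 = 765/4

Answer: EG - F^2 = 765/4


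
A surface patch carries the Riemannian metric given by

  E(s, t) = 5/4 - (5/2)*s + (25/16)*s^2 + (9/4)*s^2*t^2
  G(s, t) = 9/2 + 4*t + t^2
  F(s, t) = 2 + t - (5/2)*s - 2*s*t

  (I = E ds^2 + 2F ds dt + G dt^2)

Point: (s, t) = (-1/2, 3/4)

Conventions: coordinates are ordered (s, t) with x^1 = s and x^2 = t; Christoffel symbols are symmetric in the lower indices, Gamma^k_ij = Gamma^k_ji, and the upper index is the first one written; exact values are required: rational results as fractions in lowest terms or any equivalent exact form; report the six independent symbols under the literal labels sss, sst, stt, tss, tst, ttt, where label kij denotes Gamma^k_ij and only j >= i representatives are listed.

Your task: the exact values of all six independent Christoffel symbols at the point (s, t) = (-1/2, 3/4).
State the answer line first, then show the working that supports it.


Answer: Gamma_sss = -1946/13493, Gamma_sst = 13932/13493, Gamma_stt = 12544/13493, Gamma_tss = -25015/53972, Gamma_tst = -8208/13493, Gamma_ttt = -2788/13493

E = 821/256, F = 19/4, G = 129/16 at the point
E_s = -341/64, E_t = 27/32, F_s = -4, F_t = 2, G_s = 0, G_t = 11/2
EG - F^2 = 13493/4096;  g^inv = (4096/13493) * [[129/16, -19/4], [-19/4, 821/256]]
first-kind symbols [ij,l] = (1/2)(d_i g_jl + d_j g_il - d_l g_ij): [ss,s] = E_s/2 = -341/128, [ss,t] = F_s - E_t/2 = -283/64, [st,s] = E_t/2 = 27/64, [st,t] = G_s/2 = 0, [tt,s] = F_t - G_s/2 = 2, [tt,t] = G_t/2 = 11/4
Gamma^s_ij = (G*[ij,s] - F*[ij,t])/(EG - F^2), Gamma^t_ij = (E*[ij,t] - F*[ij,s])/(EG - F^2)


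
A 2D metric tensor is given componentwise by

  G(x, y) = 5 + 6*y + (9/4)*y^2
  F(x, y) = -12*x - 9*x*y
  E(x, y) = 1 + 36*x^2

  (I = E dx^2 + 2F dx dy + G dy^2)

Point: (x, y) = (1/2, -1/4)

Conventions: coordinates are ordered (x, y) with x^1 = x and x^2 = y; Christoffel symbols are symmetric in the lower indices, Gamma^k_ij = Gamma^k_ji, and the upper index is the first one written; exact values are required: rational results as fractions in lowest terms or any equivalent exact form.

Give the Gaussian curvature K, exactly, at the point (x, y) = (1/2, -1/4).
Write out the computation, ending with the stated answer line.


E = 10, F = -39/8, G = 233/64, EG - F^2 = 809/64 at the point
E_x = 36, E_y = 0, F_x = -39/4, F_y = -9/2, G_x = 0, G_y = 39/8
E_yy = 0, F_xy = -9, G_xx = 0
Using the Brioschi determinant formula for K from the metric derivatives:
M1 = [[-E_yy/2 + F_xy - G_xx/2, E_x/2, F_x - E_y/2], [F_y - G_x/2, E, F], [G_y/2, F, G]] = [[-9, 18, -39/4], [-9/2, 10, -39/8], [39/16, -39/8, 233/64]]; det M1 = -9
M2 = [[0, E_y/2, G_x/2], [E_y/2, E, F], [G_x/2, F, G]] = [[0, 0, 0], [0, 10, -39/8], [0, -39/8, 233/64]]; det M2 = 0
det M1 - det M2 = -9; K = -9 / (809/64)^2 = -36864/654481

Answer: K = -36864/654481


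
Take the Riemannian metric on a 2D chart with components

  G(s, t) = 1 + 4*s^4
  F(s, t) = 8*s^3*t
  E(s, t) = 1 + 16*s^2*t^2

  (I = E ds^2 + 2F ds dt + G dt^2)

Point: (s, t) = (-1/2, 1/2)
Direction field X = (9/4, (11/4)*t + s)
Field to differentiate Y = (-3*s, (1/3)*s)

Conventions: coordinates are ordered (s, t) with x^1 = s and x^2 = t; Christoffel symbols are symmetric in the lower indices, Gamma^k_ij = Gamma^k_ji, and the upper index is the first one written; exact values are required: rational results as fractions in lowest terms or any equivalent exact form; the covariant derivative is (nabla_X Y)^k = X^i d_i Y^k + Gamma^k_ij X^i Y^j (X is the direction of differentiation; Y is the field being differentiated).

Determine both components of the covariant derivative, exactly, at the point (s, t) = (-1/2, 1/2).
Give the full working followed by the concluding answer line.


E = 2, F = -1/2, G = 5/4 at the point
E_s = -4, E_t = 4, F_s = 3, F_t = -1, G_s = -2, G_t = 0
EG - F^2 = 9/4;  g^inv = (4/9) * [[5/4, 1/2], [1/2, 2]]
first-kind symbols [ij,l] = (1/2)(d_i g_jl + d_j g_il - d_l g_ij): [ss,s] = E_s/2 = -2, [ss,t] = F_s - E_t/2 = 1, [st,s] = E_t/2 = 2, [st,t] = G_s/2 = -1, [tt,s] = F_t - G_s/2 = 0, [tt,t] = G_t/2 = 0
Gamma^s_ij = (G*[ij,s] - F*[ij,t])/(EG - F^2), Gamma^t_ij = (E*[ij,t] - F*[ij,s])/(EG - F^2)
Gamma_sss = -8/9, Gamma_sst = 8/9, Gamma_stt = 0, Gamma_tss = 4/9, Gamma_tst = -4/9, Gamma_ttt = 0
X = (9/4, 7/8), Y = (3/2, -1/6) at the point

Answer: (nabla_X Y)^s = -107/12, (nabla_X Y)^t = 11/6


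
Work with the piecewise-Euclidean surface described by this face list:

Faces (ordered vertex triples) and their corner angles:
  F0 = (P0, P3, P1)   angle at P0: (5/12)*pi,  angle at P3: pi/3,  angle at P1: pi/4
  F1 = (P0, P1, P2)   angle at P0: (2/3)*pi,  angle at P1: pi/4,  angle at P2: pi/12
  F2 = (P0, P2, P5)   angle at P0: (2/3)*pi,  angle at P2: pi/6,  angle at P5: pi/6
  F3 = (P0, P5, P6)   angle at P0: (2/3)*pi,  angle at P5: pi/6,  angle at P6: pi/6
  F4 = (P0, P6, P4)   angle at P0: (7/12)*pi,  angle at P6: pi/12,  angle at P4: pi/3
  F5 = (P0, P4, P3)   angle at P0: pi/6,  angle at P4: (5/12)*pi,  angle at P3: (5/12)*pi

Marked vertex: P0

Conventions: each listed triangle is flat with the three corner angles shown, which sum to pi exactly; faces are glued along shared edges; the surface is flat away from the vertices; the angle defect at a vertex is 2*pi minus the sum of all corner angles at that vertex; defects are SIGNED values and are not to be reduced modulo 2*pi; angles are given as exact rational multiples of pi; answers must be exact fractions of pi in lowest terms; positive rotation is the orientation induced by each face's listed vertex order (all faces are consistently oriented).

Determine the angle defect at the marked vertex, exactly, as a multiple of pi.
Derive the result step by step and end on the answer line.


Sum of corner angles at P0: (19/6)*pi
defect = 2*pi - (19/6)*pi

Answer: defect(P0) = (-7/6)*pi


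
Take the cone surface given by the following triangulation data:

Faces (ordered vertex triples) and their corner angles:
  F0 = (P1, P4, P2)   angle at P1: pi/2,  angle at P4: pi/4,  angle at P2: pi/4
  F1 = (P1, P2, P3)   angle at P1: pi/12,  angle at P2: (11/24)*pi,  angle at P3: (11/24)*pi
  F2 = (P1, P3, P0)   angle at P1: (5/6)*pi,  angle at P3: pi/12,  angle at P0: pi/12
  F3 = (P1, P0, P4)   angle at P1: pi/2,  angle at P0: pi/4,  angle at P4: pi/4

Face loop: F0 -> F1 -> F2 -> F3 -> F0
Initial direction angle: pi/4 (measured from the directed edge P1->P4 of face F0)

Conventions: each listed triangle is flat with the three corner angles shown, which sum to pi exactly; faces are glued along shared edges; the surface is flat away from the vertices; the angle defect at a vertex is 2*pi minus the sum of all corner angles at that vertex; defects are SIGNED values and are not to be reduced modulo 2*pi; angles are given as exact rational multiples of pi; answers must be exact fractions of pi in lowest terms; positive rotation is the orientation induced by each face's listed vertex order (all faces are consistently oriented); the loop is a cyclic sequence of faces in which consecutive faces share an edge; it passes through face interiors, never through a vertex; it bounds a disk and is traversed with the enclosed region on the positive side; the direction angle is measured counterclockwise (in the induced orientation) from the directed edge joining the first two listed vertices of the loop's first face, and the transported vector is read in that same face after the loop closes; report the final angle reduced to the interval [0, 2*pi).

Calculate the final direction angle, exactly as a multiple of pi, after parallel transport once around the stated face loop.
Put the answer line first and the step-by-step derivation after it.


Answer: final direction angle = pi/3

enclosed vertex P1: corner angles sum to (23/12)*pi, defect = 2*pi - (23/12)*pi = pi/12
final direction = starting direction + enclosed defect total, reduced mod 2*pi (induced orientation)
final angle = pi/4 + pi/12 = pi/3 (mod 2*pi)


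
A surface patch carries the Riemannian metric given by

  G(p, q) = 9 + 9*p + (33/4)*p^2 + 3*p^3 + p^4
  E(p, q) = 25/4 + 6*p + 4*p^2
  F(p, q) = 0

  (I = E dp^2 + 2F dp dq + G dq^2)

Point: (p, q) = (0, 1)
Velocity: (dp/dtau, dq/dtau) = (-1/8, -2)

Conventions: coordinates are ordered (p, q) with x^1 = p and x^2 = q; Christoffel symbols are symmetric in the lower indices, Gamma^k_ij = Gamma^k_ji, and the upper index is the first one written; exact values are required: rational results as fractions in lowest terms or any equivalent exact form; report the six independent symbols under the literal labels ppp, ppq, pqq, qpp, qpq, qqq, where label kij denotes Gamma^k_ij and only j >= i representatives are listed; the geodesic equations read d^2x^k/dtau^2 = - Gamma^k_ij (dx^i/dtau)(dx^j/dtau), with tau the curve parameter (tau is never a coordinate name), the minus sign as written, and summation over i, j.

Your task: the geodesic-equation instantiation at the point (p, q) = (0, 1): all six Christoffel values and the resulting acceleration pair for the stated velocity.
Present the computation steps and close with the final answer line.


E = 25/4, F = 0, G = 9 at the point
E_p = 6, E_q = 0, F_p = 0, F_q = 0, G_p = 9, G_q = 0
EG - F^2 = 225/4;  g^inv = (4/225) * [[9, 0], [0, 25/4]]
first-kind symbols [ij,l] = (1/2)(d_i g_jl + d_j g_il - d_l g_ij): [pp,p] = E_p/2 = 3, [pp,q] = F_p - E_q/2 = 0, [pq,p] = E_q/2 = 0, [pq,q] = G_p/2 = 9/2, [qq,p] = F_q - G_p/2 = -9/2, [qq,q] = G_q/2 = 0
Gamma^p_ij = (G*[ij,p] - F*[ij,q])/(EG - F^2), Gamma^q_ij = (E*[ij,q] - F*[ij,p])/(EG - F^2)
Gamma_ppp = 12/25, Gamma_ppq = 0, Gamma_pqq = -18/25, Gamma_qpp = 0, Gamma_qpq = 1/2, Gamma_qqq = 0
d^2p/dtau^2 = -(Gamma_ppp*(-1/8)^2 + 2*Gamma_ppq*(-1/8)*(-2) + Gamma_pqq*(-2)^2) = 1149/400
d^2q/dtau^2 = -(Gamma_qpp*(-1/8)^2 + 2*Gamma_qpq*(-1/8)*(-2) + Gamma_qqq*(-2)^2) = -1/4

Answer: Gamma_ppp = 12/25, Gamma_ppq = 0, Gamma_pqq = -18/25, Gamma_qpp = 0, Gamma_qpq = 1/2, Gamma_qqq = 0; accelerations (d^2p/dtau^2, d^2q/dtau^2) = (1149/400, -1/4)


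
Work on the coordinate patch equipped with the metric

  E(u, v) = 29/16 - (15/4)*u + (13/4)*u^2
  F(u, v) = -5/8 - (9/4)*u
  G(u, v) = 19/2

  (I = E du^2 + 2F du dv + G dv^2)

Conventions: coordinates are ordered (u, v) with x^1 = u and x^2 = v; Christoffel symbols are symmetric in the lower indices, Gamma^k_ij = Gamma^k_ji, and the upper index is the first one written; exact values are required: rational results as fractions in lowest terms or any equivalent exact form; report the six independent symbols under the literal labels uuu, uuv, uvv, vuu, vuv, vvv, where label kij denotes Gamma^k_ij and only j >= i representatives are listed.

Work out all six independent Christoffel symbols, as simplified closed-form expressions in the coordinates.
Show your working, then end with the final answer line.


E = 29/16 - (15/4)*u + (13/4)*u^2; F = -5/8 - (9/4)*u; G = 19/2
Gamma^k_ij = (1/2) g^{kl} (d_i g_jl + d_j g_il - d_l g_ij), with g^inv = (1/(EG-F^2)) [[G, -F], [-F, E]]
first partials: E_u = -15/4 + (13/2)*u, E_v = 0, F_u = -9/4, F_v = 0, G_u = 0, G_v = 0
D = EG - F^2 = 1077/64 - (615/16)*u + (413/16)*u^2
expanded: Gamma^u_uu = (G E_u - 2F F_u + F E_v)/(2D), Gamma^u_uv = (G E_v - F G_u)/(2D), Gamma^u_vv = (2G F_v - G G_u - F G_v)/(2D), Gamma^v_uu = (2E F_u - E E_v - F E_u)/(2D), Gamma^v_uv = (E G_u - F E_v)/(2D), Gamma^v_vv = (E G_v - 2F F_v + F G_u)/(2D); substitute and cancel common factors

Answer: Gamma_uuu = (1652*u - 1230)/(1652*u^2 - 2460*u + 1077), Gamma_uuv = 0, Gamma_uvv = 0, Gamma_vuu = (400*u - 336)/(1652*u^2 - 2460*u + 1077), Gamma_vuv = 0, Gamma_vvv = 0


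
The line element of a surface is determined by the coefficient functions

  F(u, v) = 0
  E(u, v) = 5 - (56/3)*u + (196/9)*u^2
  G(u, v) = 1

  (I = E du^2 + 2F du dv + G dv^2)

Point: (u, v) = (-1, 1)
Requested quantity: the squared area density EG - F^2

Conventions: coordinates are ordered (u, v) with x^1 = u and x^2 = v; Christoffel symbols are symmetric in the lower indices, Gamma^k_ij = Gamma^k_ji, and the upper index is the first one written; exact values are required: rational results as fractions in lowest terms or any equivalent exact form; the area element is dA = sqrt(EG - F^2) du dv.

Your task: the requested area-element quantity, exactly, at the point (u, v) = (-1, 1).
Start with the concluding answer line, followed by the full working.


Answer: EG - F^2 = 409/9

E = 409/9, F = 0, G = 1; EG - F^2 = 409/9


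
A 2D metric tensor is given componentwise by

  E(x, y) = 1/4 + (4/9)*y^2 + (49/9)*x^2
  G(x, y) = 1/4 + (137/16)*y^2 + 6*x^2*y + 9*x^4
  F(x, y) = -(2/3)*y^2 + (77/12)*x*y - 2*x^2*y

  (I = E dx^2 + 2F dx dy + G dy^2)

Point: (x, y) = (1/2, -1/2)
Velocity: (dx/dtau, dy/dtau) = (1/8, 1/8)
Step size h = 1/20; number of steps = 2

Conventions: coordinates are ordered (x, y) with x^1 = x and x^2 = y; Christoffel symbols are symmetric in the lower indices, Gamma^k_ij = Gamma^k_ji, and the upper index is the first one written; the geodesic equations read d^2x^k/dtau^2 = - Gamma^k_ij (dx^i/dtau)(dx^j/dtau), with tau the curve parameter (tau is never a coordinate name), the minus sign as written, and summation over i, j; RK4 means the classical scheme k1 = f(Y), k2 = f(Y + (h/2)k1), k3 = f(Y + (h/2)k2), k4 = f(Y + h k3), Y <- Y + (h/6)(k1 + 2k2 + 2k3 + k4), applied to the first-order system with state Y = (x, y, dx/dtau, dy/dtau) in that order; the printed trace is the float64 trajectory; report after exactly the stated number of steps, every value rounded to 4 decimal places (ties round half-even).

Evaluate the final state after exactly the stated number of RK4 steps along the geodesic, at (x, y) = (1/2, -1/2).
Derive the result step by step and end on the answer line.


f(Y) = (dx/dtau, dy/dtau, -Gamma^x_ij Y'^i Y'^j, -Gamma^y_ij Y'^i Y'^j) with the Gammas evaluated at the stage position; h = 0.050000; intermediate values shown to 6 dp
step 0: x = 0.5000, y = -0.5000, dx/dtau = 0.1250, dy/dtau = 0.1250
step 1:
  k1: at (x, y) = (0.500000, -0.500000), (dx/dtau, dy/dtau) = (0.125000, 0.125000); Gamma_xxx = 2.009571, Gamma_xxy = 0.439496, Gamma_xyy = 0.278640, Gamma_yxx = 0.485725, Gamma_yxy = 0.643813, Gamma_yyy = -1.410489; k1 = (0.125000, 0.125000, -0.049488, -0.005670)
  k2: at (x, y) = (0.503125, -0.496875), (dx/dtau, dy/dtau) = (0.123763, 0.124858); Gamma_xxx = 2.005569, Gamma_xxy = 0.480599, Gamma_xyy = 0.242947, Gamma_yxx = 0.491880, Gamma_yxy = 0.696091, Gamma_yyy = -1.430248; k2 = (0.123763, 0.124858, -0.049360, -0.006750)
  k3: at (x, y) = (0.503094, -0.496879), (dx/dtau, dy/dtau) = (0.123766, 0.124831); Gamma_xxx = 2.005597, Gamma_xxy = 0.480302, Gamma_xyy = 0.243255, Gamma_yxx = 0.491820, Gamma_yxy = 0.695725, Gamma_yyy = -1.430113; k3 = (0.123766, 0.124831, -0.049354, -0.006746)
  k4: at (x, y) = (0.506188, -0.493758), (dx/dtau, dy/dtau) = (0.122532, 0.124663); Gamma_xxx = 2.001083, Gamma_xxy = 0.520249, Gamma_xyy = 0.209180, Gamma_yxx = 0.497416, Gamma_yxy = 0.747817, Gamma_yyy = -1.448663; k4 = (0.122532, 0.124663, -0.049189, -0.007801)
  Y <- Y + (h/6)(k1 + 2k2 + 2k3 + k4): x = 0.5062, y = -0.4938, dx/dtau = 0.1225, dy/dtau = 0.1247
step 2:
  k1: at (x, y) = (0.506188, -0.493758), (dx/dtau, dy/dtau) = (0.122532, 0.124663); Gamma_xxx = 2.001083, Gamma_xxy = 0.520251, Gamma_xyy = 0.209180, Gamma_yxx = 0.497416, Gamma_yxy = 0.747819, Gamma_yyy = -1.448664; k1 = (0.122532, 0.124663, -0.049189, -0.007801)
  k2: at (x, y) = (0.509252, -0.490641), (dx/dtau, dy/dtau) = (0.121303, 0.124468); Gamma_xxx = 1.996080, Gamma_xxy = 0.559007, Gamma_xyy = 0.176702, Gamma_yxx = 0.502461, Gamma_yxy = 0.799665, Gamma_yyy = -1.465990; k2 = (0.121303, 0.124468, -0.048989, -0.008829)
  k3: at (x, y) = (0.509221, -0.490646), (dx/dtau, dy/dtau) = (0.121308, 0.124442); Gamma_xxx = 1.996117, Gamma_xxy = 0.558720, Gamma_xyy = 0.176993, Gamma_yxx = 0.502408, Gamma_yxy = 0.799294, Gamma_yyy = -1.465867; k3 = (0.121308, 0.124442, -0.048983, -0.008825)
  k4: at (x, y) = (0.512254, -0.487536), (dx/dtau, dy/dtau) = (0.120083, 0.124222); Gamma_xxx = 1.990661, Gamma_xxy = 0.596257, Gamma_xyy = 0.146066, Gamma_yxx = 0.506918, Gamma_yxy = 0.850818, Gamma_yyy = -1.481964; k4 = (0.120083, 0.124222, -0.048748, -0.009825)
  Y <- Y + (h/6)(k1 + 2k2 + 2k3 + k4): x = 0.5123, y = -0.4875, dx/dtau = 0.1201, dy/dtau = 0.1242

Answer: x = 0.5123, y = -0.4875, dx/dtau = 0.1201, dy/dtau = 0.1242


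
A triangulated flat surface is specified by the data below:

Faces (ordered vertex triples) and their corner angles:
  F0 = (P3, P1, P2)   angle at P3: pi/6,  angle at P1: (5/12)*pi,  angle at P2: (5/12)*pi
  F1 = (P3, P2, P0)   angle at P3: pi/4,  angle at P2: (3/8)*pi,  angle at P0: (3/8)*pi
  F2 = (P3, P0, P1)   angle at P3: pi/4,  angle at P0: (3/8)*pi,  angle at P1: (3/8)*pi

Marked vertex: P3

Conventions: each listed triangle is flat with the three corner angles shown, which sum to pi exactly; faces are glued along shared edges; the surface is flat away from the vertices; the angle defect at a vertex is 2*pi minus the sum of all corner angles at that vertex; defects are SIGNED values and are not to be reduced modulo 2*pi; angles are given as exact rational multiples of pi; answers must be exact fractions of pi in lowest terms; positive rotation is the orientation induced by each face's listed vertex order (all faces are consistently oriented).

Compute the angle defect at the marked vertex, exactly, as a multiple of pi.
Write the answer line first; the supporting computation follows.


Answer: defect(P3) = (4/3)*pi

Sum of corner angles at P3: (2/3)*pi
defect = 2*pi - (2/3)*pi


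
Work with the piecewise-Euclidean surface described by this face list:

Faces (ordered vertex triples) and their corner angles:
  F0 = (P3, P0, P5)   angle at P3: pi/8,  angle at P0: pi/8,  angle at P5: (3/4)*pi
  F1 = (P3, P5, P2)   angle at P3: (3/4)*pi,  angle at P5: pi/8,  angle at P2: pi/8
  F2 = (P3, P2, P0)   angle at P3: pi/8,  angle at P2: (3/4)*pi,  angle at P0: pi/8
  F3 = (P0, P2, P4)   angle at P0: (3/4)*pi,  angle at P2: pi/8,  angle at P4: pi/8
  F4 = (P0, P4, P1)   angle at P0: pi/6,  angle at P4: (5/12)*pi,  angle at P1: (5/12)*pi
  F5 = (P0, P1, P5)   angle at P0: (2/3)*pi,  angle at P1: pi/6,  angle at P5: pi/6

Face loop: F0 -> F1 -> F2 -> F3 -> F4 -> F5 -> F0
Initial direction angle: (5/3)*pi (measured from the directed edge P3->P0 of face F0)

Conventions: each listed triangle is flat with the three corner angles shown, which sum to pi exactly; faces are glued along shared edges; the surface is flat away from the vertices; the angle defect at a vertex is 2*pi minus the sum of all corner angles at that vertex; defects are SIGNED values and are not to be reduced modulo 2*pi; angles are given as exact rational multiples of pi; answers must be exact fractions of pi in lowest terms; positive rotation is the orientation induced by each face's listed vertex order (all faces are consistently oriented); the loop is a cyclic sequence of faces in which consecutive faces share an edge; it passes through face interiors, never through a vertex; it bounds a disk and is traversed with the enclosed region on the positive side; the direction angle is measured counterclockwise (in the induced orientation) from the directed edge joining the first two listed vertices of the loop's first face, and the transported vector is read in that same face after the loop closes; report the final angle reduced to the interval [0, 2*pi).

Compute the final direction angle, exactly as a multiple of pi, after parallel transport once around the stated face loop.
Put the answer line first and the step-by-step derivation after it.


Answer: final direction angle = (5/6)*pi

enclosed vertex P0: corner angles sum to (11/6)*pi, defect = 2*pi - (11/6)*pi = pi/6
enclosed vertex P3: corner angles sum to pi, defect = 2*pi - pi = pi
the rotation equals the total enclosed defect, so the final angle is initial + defects (mod 2*pi)
final angle = (5/3)*pi + (7/6)*pi = (5/6)*pi (mod 2*pi)


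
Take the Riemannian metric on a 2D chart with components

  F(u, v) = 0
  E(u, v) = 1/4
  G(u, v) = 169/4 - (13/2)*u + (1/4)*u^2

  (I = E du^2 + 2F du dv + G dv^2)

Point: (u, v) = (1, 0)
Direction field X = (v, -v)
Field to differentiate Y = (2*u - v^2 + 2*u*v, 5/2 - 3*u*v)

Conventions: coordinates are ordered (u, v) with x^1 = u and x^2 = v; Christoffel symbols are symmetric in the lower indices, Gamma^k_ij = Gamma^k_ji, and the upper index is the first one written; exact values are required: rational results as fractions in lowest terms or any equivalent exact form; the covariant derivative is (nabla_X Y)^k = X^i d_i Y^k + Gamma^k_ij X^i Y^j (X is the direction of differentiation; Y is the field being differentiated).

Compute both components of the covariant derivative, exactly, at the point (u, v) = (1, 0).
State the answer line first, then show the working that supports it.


Answer: (nabla_X Y)^u = 0, (nabla_X Y)^v = 0

E = 1/4, F = 0, G = 36 at the point
E_u = 0, E_v = 0, F_u = 0, F_v = 0, G_u = -6, G_v = 0
EG - F^2 = 9;  g^inv = (1/9) * [[36, 0], [0, 1/4]]
first-kind symbols [ij,l] = (1/2)(d_i g_jl + d_j g_il - d_l g_ij): [uu,u] = E_u/2 = 0, [uu,v] = F_u - E_v/2 = 0, [uv,u] = E_v/2 = 0, [uv,v] = G_u/2 = -3, [vv,u] = F_v - G_u/2 = 3, [vv,v] = G_v/2 = 0
Gamma^u_ij = (G*[ij,u] - F*[ij,v])/(EG - F^2), Gamma^v_ij = (E*[ij,v] - F*[ij,u])/(EG - F^2)
Gamma_uuu = 0, Gamma_uuv = 0, Gamma_uvv = 12, Gamma_vuu = 0, Gamma_vuv = -1/12, Gamma_vvv = 0
X = (0, 0), Y = (2, 5/2) at the point


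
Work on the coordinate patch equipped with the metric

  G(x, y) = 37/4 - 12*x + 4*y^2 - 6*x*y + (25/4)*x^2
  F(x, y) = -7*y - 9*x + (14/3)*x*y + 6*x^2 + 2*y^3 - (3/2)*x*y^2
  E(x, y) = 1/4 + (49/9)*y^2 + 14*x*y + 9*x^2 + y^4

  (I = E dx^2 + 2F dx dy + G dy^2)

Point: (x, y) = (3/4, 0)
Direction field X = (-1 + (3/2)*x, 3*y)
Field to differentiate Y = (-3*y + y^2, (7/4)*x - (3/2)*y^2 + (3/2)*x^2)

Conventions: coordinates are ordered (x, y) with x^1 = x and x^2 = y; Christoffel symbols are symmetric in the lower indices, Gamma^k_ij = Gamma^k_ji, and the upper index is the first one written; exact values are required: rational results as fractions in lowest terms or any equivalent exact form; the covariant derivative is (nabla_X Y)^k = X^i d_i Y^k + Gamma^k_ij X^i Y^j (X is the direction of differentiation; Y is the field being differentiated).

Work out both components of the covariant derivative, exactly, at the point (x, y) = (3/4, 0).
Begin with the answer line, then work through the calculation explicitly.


Answer: (nabla_X Y)^x = 270963/564544, (nabla_X Y)^y = 472091/564544

E = 85/16, F = -27/8, G = 241/64 at the point
E_x = 27/2, E_y = 21/2, F_x = 0, F_y = -7/2, G_x = -21/8, G_y = -9/2
EG - F^2 = 8821/1024;  g^inv = (1024/8821) * [[241/64, 27/8], [27/8, 85/16]]
first-kind symbols [ij,l] = (1/2)(d_i g_jl + d_j g_il - d_l g_ij): [xx,x] = E_x/2 = 27/4, [xx,y] = F_x - E_y/2 = -21/4, [xy,x] = E_y/2 = 21/4, [xy,y] = G_x/2 = -21/16, [yy,x] = F_y - G_x/2 = -35/16, [yy,y] = G_y/2 = -9/4
Gamma^x_ij = (G*[ij,x] - F*[ij,y])/(EG - F^2), Gamma^y_ij = (E*[ij,y] - F*[ij,x])/(EG - F^2)
Gamma_xxx = 7884/8821, Gamma_xxy = 15708/8821, Gamma_xyy = -16211/8821, Gamma_yxx = -5232/8821, Gamma_yxy = 11004/8821, Gamma_yyy = -19800/8821
X = (1/8, 0), Y = (0, 69/32) at the point


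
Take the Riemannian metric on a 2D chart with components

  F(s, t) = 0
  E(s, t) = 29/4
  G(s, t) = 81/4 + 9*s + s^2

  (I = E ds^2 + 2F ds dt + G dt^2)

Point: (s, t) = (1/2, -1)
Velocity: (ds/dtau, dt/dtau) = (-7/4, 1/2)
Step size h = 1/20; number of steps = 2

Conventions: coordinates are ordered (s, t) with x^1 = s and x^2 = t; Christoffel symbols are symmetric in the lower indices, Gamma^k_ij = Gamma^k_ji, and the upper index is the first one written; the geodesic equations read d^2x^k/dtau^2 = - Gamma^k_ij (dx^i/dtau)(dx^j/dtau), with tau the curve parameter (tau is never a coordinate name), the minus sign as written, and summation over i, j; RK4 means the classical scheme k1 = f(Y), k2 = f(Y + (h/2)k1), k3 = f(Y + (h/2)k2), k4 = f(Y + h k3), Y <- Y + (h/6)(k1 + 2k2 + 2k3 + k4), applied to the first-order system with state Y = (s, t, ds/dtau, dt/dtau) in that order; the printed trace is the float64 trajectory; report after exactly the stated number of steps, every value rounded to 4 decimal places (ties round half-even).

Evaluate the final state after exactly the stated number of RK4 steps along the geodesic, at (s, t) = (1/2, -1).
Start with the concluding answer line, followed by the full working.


Answer: s = 0.3259, t = -0.9482, ds/dtau = -1.7318, dt/dtau = 0.5367

f(Y) = (ds/dtau, dt/dtau, -Gamma^s_ij Y'^i Y'^j, -Gamma^t_ij Y'^i Y'^j) with the Gammas evaluated at the stage position; h = 0.050000; intermediate values shown to 6 dp
step 0: s = 0.5000, t = -1.0000, ds/dtau = -1.7500, dt/dtau = 0.5000
step 1:
  k1: at (s, t) = (0.500000, -1.000000), (ds/dtau, dt/dtau) = (-1.750000, 0.500000); Gamma_sss = 0.000000, Gamma_sst = 0.000000, Gamma_stt = -0.689655, Gamma_tss = 0.000000, Gamma_tst = 0.200000, Gamma_ttt = 0.000000; k1 = (-1.750000, 0.500000, 0.172414, 0.350000)
  k2: at (s, t) = (0.456250, -0.987500), (ds/dtau, dt/dtau) = (-1.745690, 0.508750); Gamma_sss = 0.000000, Gamma_sst = 0.000000, Gamma_stt = -0.683621, Gamma_tss = 0.000000, Gamma_tst = 0.201765, Gamma_ttt = 0.000000; k2 = (-1.745690, 0.508750, 0.176939, 0.358384)
  k3: at (s, t) = (0.456358, -0.987281), (ds/dtau, dt/dtau) = (-1.745577, 0.508960); Gamma_sss = 0.000000, Gamma_sst = 0.000000, Gamma_stt = -0.683636, Gamma_tss = 0.000000, Gamma_tst = 0.201761, Gamma_ttt = 0.000000; k3 = (-1.745577, 0.508960, 0.177089, 0.358500)
  k4: at (s, t) = (0.412721, -0.974552), (ds/dtau, dt/dtau) = (-1.741146, 0.517925); Gamma_sss = 0.000000, Gamma_sst = 0.000000, Gamma_stt = -0.677617, Gamma_tss = 0.000000, Gamma_tst = 0.203553, Gamma_ttt = 0.000000; k4 = (-1.741146, 0.517925, 0.181768, 0.367122)
  Y <- Y + (h/6)(k1 + 2k2 + 2k3 + k4): s = 0.4127, t = -0.9746, ds/dtau = -1.7411, dt/dtau = 0.5179
step 2:
  k1: at (s, t) = (0.412719, -0.974555), (ds/dtau, dt/dtau) = (-1.741148, 0.517924); Gamma_sss = 0.000000, Gamma_sst = 0.000000, Gamma_stt = -0.677616, Gamma_tss = 0.000000, Gamma_tst = 0.203553, Gamma_ttt = 0.000000; k1 = (-1.741148, 0.517924, 0.181767, 0.367122)
  k2: at (s, t) = (0.369191, -0.961607), (ds/dtau, dt/dtau) = (-1.736604, 0.527102); Gamma_sss = 0.000000, Gamma_sst = 0.000000, Gamma_stt = -0.671613, Gamma_tss = 0.000000, Gamma_tst = 0.205373, Gamma_ttt = 0.000000; k2 = (-1.736604, 0.527102, 0.186599, 0.375983)
  k3: at (s, t) = (0.369304, -0.961378), (ds/dtau, dt/dtau) = (-1.736483, 0.527324); Gamma_sss = 0.000000, Gamma_sst = 0.000000, Gamma_stt = -0.671628, Gamma_tss = 0.000000, Gamma_tst = 0.205368, Gamma_ttt = 0.000000; k3 = (-1.736483, 0.527324, 0.186760, 0.376107)
  k4: at (s, t) = (0.325895, -0.948189), (ds/dtau, dt/dtau) = (-1.731810, 0.536729); Gamma_sss = 0.000000, Gamma_sst = 0.000000, Gamma_stt = -0.665641, Gamma_tss = 0.000000, Gamma_tst = 0.207215, Gamma_ttt = 0.000000; k4 = (-1.731810, 0.536729, 0.191757, 0.385219)
  Y <- Y + (h/6)(k1 + 2k2 + 2k3 + k4): s = 0.3259, t = -0.9482, ds/dtau = -1.7318, dt/dtau = 0.5367


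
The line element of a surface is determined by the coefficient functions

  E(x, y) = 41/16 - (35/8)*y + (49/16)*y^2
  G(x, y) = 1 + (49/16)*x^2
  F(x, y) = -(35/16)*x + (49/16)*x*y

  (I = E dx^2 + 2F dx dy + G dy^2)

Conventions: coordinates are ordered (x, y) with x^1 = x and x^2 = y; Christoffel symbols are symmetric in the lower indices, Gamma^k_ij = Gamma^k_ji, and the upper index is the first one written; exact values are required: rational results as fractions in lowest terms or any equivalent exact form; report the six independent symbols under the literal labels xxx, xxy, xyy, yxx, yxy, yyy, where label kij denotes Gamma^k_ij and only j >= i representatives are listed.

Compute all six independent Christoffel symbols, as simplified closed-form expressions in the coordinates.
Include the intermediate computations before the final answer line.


E = 41/16 - (35/8)*y + (49/16)*y^2; F = -(35/16)*x + (49/16)*x*y; G = 1 + (49/16)*x^2
Gamma^k_ij = (1/2) g^{kl} (d_i g_jl + d_j g_il - d_l g_ij), with g^inv = (1/(EG-F^2)) [[G, -F], [-F, E]]
first partials: E_x = 0, E_y = -35/8 + (49/8)*y, F_x = -35/16 + (49/16)*y, F_y = (49/16)*x, G_x = (49/8)*x, G_y = 0
D = EG - F^2 = 41/16 - (35/8)*y + (49/16)*y^2 + (49/16)*x^2
expanded: Gamma^x_xx = (G E_x - 2F F_x + F E_y)/(2D), Gamma^x_xy = (G E_y - F G_x)/(2D), Gamma^x_yy = (2G F_y - G G_x - F G_y)/(2D), Gamma^y_xx = (2E F_x - E E_y - F E_x)/(2D), Gamma^y_xy = (E G_x - F E_y)/(2D), Gamma^y_yy = (E G_y - 2F F_y + F G_x)/(2D); substitute and cancel common factors

Answer: Gamma_xxx = 0, Gamma_xxy = (49*y - 35)/(49*x^2 + 49*y^2 - 70*y + 41), Gamma_xyy = 0, Gamma_yxx = 0, Gamma_yxy = 49*x/(49*x^2 + 49*y^2 - 70*y + 41), Gamma_yyy = 0
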